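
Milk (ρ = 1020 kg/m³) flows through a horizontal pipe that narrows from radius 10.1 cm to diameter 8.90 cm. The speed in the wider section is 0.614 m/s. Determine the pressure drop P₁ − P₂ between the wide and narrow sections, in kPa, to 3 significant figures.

ΔP ≈ 4.91 kPa

Mass conservation (A₁v₁ = A₂v₂) gives v₂ = 0.614 × 320/62.2 = 3.16 m/s.
Along the horizontal streamline, P + ½ρv² is constant.
P₁ − P₂ = ½·1020·(3.16² − 0.614²) = ½·1020·9.63 = 4910 Pa.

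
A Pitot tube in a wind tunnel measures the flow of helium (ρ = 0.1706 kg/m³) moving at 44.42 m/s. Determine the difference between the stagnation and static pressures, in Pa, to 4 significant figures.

ΔP ≈ 168.3 Pa

At the stagnation point the flow is brought to rest, so Bernoulli gives P_stag − P_static = ½ρv².
ΔP = ½·0.1706·44.42² = 168.3 Pa.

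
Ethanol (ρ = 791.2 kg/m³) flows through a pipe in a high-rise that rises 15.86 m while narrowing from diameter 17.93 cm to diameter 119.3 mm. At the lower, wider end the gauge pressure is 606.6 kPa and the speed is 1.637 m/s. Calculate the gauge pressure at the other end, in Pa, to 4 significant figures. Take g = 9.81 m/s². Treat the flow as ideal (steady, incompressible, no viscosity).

P₂ ≈ 479200 Pa

Mass conservation (A₁v₁ = A₂v₂) gives v₂ = 1.637 × 252.5/111.8 = 3.698 m/s.
Energy conservation along the streamline gives P₂ = P₁ − ½ρ(v₂² − v₁²) − ρg(h₂ − h₁).
P₂ = 606600 + ½·791.2·(1.637² − 3.698²) − 791.2·9.81·(+15.86) = 606600 + (-4349) − (123100) = 479200 Pa.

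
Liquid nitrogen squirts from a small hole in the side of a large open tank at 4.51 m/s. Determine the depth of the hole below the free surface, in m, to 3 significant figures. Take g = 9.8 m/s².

For a small hole in a large open tank, ½v² = gh, giving h = v²/(2g).
h = 4.51²/(2·9.8) = 20.3/19.60 = 1.04 m.

h ≈ 1.04 m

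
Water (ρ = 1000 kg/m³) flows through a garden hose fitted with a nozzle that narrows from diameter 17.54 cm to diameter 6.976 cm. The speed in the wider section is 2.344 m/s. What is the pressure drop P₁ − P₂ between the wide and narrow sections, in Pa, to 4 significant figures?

ΔP ≈ 107000 Pa

The volume flow rate is constant, so v₂ = (A₁/A₂)v₁ = (241.6/38.22)·2.344 = 14.82 m/s.
With no height change, Bernoulli's equation is P₁ + ½ρv₁² = P₂ + ½ρv₂².
P₁ − P₂ = ½·1000·(14.82² − 2.344²) = ½·1000·214.1 = 107000 Pa.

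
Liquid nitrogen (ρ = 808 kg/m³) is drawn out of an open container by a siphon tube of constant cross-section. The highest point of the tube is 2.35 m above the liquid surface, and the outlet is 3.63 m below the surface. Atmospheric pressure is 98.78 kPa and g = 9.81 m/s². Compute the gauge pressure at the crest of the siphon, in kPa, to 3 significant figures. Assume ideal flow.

The outlet speed comes from Torricelli: v = √(2g·3.63) = 8.44 m/s.
Continuity keeps v the same throughout the tube; from surface to crest, P_atm + 0 = P_top + ½ρv² + ρg·h_top.
P_top = 98780 − ½·808·8.44² − 808·9.81·2.35 = 51400 Pa. So P_gauge = P_top − P_atm = -47400 Pa.

P_gauge ≈ -47.4 kPa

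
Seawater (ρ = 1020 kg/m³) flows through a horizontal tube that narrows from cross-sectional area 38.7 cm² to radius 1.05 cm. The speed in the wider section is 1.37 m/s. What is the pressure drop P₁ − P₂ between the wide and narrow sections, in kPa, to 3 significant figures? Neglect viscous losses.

ΔP ≈ 119 kPa

Mass conservation (A₁v₁ = A₂v₂) gives v₂ = 1.37 × 38.7/3.46 = 15.3 m/s.
With no height change, Bernoulli's equation is P₁ + ½ρv₁² = P₂ + ½ρv₂².
P₁ − P₂ = ½·1020·(15.3² − 1.37²) = ½·1020·232 = 119000 Pa.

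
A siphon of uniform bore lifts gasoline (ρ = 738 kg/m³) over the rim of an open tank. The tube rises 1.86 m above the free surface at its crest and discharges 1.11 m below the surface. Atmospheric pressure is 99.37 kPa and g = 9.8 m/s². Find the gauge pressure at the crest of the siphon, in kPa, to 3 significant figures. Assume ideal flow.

-21.5 kPa

The outlet speed comes from Torricelli: v = √(2g·1.11) = 4.66 m/s.
The bore is uniform, so the speed at the crest is the same v. Bernoulli surface→crest: P_atm = P_top + ½ρv² + ρg·h_top.
P_top = 99370 − ½·738·4.66² − 738·9.8·1.86 = 77900 Pa. So P_gauge = P_top − P_atm = -21500 Pa.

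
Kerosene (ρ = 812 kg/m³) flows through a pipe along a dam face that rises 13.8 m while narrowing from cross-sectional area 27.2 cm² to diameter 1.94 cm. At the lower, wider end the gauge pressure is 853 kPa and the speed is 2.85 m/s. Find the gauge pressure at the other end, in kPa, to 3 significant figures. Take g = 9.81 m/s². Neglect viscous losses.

P₂ ≈ 467 kPa

By continuity, v₂ = v₁·A₁/A₂ = 2.85·(27.2/2.96) = 26.2 m/s.
Energy conservation along the streamline gives P₂ = P₁ − ½ρ(v₂² − v₁²) − ρg(h₂ − h₁).
P₂ = 853000 + ½·812·(2.85² − 26.2²) − 812·9.81·(+13.8) = 853000 + (-276000) − (110000) = 467000 Pa.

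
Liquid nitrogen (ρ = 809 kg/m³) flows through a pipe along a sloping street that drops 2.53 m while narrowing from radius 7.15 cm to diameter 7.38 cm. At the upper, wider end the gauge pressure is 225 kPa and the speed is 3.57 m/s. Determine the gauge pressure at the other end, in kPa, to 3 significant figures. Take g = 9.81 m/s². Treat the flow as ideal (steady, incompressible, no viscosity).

Continuity gives A₁v₁ = A₂v₂, so v₂ = (161 cm²)/(42.8 cm²) × 3.57 m/s = 13.4 m/s.
Energy conservation along the streamline gives P₂ = P₁ − ½ρ(v₂² − v₁²) − ρg(h₂ − h₁).
P₂ = 225000 + ½·809·(3.57² − 13.4²) − 809·9.81·(−2.53) = 225000 + (-67500) − (-20100) = 178000 Pa.

178 kPa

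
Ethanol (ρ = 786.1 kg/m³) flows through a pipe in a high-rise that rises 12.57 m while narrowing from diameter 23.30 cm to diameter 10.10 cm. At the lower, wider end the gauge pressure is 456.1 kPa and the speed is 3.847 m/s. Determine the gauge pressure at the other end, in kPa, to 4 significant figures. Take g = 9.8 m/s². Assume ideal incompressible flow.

P₂ ≈ 200.3 kPa

By continuity, v₂ = v₁·A₁/A₂ = 3.847·(426.4/80.12) = 20.47 m/s.
Applying Bernoulli between the two ends and solving for P₂: P₂ = P₁ + ½ρ(v₁² − v₂²) − ρgΔh.
P₂ = 456100 + ½·786.1·(3.847² − 20.47²) − 786.1·9.8·(+12.57) = 456100 + (-158900) − (96840) = 200300 Pa.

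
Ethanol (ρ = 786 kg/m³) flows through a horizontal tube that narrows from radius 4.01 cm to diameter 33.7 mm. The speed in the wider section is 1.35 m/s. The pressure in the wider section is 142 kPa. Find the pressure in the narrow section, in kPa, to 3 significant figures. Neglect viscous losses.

P₂ ≈ 120 kPa

By continuity, v₂ = v₁·A₁/A₂ = 1.35·(50.5/8.92) = 7.65 m/s.
With no height change, Bernoulli's equation is P₁ + ½ρv₁² = P₂ + ½ρv₂².
P₂ = P₁ − ½ρ(v₂² − v₁²) = 142000 − ½·786·(7.65² − 1.35²) = 142000 − 22300 = 120000 Pa.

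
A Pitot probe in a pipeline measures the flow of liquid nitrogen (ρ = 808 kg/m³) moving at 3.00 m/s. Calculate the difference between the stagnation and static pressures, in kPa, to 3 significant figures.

ΔP = 3.64 kPa

The dynamic pressure equals the rise in static pressure at the stagnation point: ΔP = ½ρv².
ΔP = ½·808·3.00² = 3640 Pa.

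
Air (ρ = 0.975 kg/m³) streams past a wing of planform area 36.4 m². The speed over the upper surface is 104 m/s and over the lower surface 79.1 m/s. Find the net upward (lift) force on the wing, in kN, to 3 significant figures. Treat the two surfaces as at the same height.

F ≈ 80.9 kN

The faster flow above has the lower pressure; Bernoulli (same height) gives ΔP = ½ρ(v_up² − v_low²).
ΔP = ½·0.975·(104² − 79.1²) = 2220 Pa.
Lift = ΔP · A = 2220 × 36.4 = 80900 N.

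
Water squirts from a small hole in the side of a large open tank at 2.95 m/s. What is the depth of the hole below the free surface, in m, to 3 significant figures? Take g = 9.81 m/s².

Torricelli: v = √(2gh), so h = v²/(2g).
h = 2.95²/(2·9.81) = 8.70/19.62 = 0.444 m.

h ≈ 0.444 m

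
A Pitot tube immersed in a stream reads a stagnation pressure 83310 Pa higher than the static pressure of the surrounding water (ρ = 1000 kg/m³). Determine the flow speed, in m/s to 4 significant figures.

Bernoulli between the free stream and the stagnation point: ½ρv² = P_stag − P_static.
v = √(2ΔP/ρ) = √(2·83310/1000) = 12.91 m/s.

12.91 m/s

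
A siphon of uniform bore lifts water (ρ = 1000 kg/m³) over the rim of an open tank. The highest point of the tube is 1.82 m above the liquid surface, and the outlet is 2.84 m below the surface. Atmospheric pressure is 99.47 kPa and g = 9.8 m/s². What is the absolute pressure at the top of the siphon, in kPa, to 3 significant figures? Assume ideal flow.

P_top ≈ 53.8 kPa

From the surface to the outlet (both open to atmosphere, surface at rest): v = √(2g·h_out) = √(2·9.8·2.84) = 7.46 m/s.
The bore is uniform, so the speed at the crest is the same v. Bernoulli surface→crest: P_atm = P_top + ½ρv² + ρg·h_top.
P_top = 99470 − ½·1000·7.46² − 1000·9.8·1.82 = 53800 Pa.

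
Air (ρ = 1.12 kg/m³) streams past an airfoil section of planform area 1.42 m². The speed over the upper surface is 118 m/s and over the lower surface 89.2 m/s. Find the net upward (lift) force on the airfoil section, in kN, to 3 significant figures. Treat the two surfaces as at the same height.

F ≈ 4.75 kN

The faster flow above has the lower pressure; Bernoulli (same height) gives ΔP = ½ρ(v_up² − v_low²).
ΔP = ½·1.12·(118² − 89.2²) = 3340 Pa.
Lift = ΔP · A = 3340 × 1.42 = 4750 N.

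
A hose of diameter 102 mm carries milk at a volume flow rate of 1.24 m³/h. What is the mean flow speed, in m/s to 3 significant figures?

Q = 1.24 m³/h = 0.000344 m³/s.
v = Q/A = 0.000344 / 0.00817 = 0.0422 m/s.

v = 0.0422 m/s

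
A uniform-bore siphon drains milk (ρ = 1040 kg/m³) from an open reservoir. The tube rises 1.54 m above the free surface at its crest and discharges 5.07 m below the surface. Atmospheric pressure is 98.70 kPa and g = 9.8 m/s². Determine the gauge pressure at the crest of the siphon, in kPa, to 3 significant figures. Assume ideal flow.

From the surface to the outlet (both open to atmosphere, surface at rest): v = √(2g·h_out) = √(2·9.8·5.07) = 9.97 m/s.
The bore is uniform, so the speed at the crest is the same v. Bernoulli surface→crest: P_atm = P_top + ½ρv² + ρg·h_top.
P_top = 98700 − ½·1040·9.97² − 1040·9.8·1.54 = 31300 Pa. So P_gauge = P_top − P_atm = -67400 Pa.

-67.4 kPa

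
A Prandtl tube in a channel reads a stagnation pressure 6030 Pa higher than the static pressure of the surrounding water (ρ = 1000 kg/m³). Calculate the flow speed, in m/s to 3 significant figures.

v = 3.47 m/s

At the stagnation point the flow is brought to rest, so Bernoulli gives P_stag − P_static = ½ρv².
v = √(2ΔP/ρ) = √(2·6030/1000) = 3.47 m/s.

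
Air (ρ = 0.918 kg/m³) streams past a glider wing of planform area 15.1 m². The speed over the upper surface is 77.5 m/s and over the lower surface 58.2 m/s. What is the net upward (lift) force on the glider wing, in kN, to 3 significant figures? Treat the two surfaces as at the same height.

The faster flow above has the lower pressure; Bernoulli (same height) gives ΔP = ½ρ(v_up² − v_low²).
ΔP = ½·0.918·(77.5² − 58.2²) = 1200 Pa.
Lift = ΔP · A = 1200 × 15.1 = 18200 N.

F ≈ 18.2 kN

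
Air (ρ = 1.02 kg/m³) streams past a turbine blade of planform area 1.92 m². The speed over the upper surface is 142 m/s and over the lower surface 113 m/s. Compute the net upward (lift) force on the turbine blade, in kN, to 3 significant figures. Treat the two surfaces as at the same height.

F ≈ 7.24 kN

With equal heights on the two surfaces, Bernoulli gives P_lower − P_upper = ½ρ(v_upper² − v_lower²).
ΔP = ½·1.02·(142² − 113²) = 3770 Pa.
Lift = ΔP · A = 3770 × 1.92 = 7240 N.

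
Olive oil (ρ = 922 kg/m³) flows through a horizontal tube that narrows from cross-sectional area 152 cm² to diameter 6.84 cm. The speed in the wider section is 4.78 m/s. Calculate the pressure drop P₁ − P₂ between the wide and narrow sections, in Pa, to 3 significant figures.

The volume flow rate is constant, so v₂ = (A₁/A₂)v₁ = (152/36.7)·4.78 = 19.8 m/s.
With no height change, Bernoulli's equation is P₁ + ½ρv₁² = P₂ + ½ρv₂².
P₁ − P₂ = ½·922·(19.8² − 4.78²) = ½·922·368 = 170000 Pa.

ΔP ≈ 170000 Pa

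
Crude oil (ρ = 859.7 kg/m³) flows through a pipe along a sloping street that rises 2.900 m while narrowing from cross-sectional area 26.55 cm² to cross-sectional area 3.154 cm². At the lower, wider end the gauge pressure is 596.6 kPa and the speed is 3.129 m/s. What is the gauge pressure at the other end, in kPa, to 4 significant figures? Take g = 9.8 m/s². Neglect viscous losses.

Continuity gives A₁v₁ = A₂v₂, so v₂ = (26.55 cm²)/(3.154 cm²) × 3.129 m/s = 26.34 m/s.
Energy conservation along the streamline gives P₂ = P₁ − ½ρ(v₂² − v₁²) − ρg(h₂ − h₁).
P₂ = 596600 + ½·859.7·(3.129² − 26.34²) − 859.7·9.8·(+2.900) = 596600 + (-294000) − (24430) = 278200 Pa.

P₂ = 278.2 kPa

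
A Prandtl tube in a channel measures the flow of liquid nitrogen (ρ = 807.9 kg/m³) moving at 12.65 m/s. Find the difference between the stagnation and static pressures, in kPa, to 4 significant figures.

At the stagnation point the flow is brought to rest, so Bernoulli gives P_stag − P_static = ½ρv².
ΔP = ½·807.9·12.65² = 64640 Pa.

ΔP ≈ 64.64 kPa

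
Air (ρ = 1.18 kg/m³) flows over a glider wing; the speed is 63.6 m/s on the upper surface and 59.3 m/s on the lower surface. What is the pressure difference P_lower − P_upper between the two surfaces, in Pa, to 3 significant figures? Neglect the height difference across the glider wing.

The pressure is lower where the speed is higher: ΔP = ½ρ(v_up² − v_low²).
ΔP = ½·1.18·(63.6² − 59.3²) = 312 Pa.

ΔP ≈ 312 Pa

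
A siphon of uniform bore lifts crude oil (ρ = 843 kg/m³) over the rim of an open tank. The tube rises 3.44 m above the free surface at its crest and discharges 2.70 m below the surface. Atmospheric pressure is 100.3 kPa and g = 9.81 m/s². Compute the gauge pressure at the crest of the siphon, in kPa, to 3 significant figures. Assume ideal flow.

P_gauge = -50.8 kPa

The outlet speed comes from Torricelli: v = √(2g·2.70) = 7.28 m/s.
Continuity keeps v the same throughout the tube; from surface to crest, P_atm + 0 = P_top + ½ρv² + ρg·h_top.
P_top = 100300 − ½·843·7.28² − 843·9.81·3.44 = 49500 Pa. So P_gauge = P_top − P_atm = -50800 Pa.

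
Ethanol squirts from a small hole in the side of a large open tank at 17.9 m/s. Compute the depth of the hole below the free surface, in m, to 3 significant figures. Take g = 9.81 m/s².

Inverting v = √(2gh) gives h = v² / 2g.
h = 17.9²/(2·9.81) = 320/19.62 = 16.3 m.

h ≈ 16.3 m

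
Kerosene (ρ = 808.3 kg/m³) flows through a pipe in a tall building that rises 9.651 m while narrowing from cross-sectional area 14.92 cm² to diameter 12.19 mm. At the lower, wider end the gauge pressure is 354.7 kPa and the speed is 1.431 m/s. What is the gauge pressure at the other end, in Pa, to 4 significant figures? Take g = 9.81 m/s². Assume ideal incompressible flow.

Mass conservation (A₁v₁ = A₂v₂) gives v₂ = 1.431 × 14.92/1.167 = 18.29 m/s.
Applying Bernoulli between the two ends and solving for P₂: P₂ = P₁ + ½ρ(v₁² − v₂²) − ρgΔh.
P₂ = 354700 + ½·808.3·(1.431² − 18.29²) − 808.3·9.81·(+9.651) = 354700 + (-134400) − (76530) = 143700 Pa.

P₂ ≈ 143700 Pa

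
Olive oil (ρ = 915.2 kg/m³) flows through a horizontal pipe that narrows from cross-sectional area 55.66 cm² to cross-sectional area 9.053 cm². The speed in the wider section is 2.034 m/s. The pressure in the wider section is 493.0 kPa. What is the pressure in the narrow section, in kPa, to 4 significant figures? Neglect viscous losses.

Continuity gives A₁v₁ = A₂v₂, so v₂ = (55.66 cm²)/(9.053 cm²) × 2.034 m/s = 12.51 m/s.
With no height change, Bernoulli's equation is P₁ + ½ρv₁² = P₂ + ½ρv₂².
P₂ = P₁ − ½ρ(v₂² − v₁²) = 493000 − ½·915.2·(12.51² − 2.034²) = 493000 − 69670 = 423300 Pa.

423.3 kPa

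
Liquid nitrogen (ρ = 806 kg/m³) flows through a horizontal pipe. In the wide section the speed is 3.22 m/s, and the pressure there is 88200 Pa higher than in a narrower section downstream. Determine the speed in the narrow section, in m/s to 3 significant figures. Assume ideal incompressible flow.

15.1 m/s

Along the level pipe P + ½ρv² is conserved, hence v₂² = v₁² + 2(P₁ − P₂)/ρ.
v₂ = √(3.22² + 2·88200/806) = √(10.4 + 219) = 15.1 m/s.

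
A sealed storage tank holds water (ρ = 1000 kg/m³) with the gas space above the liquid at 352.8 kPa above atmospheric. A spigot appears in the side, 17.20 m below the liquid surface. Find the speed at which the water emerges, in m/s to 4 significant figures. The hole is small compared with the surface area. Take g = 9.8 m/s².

Take point 1 at the surface (v₁ ≈ 0) and point 2 at the hole (at atmospheric pressure). Bernoulli: P₁ + ρg h = P_atm + ½ρv₂².
With P₁ − P_atm = 352800 Pa, v₂ = √(2gh + 2ΔP/ρ) = √(2·9.8·17.20 + 2·352800/1000) = 32.29 m/s.

v = 32.29 m/s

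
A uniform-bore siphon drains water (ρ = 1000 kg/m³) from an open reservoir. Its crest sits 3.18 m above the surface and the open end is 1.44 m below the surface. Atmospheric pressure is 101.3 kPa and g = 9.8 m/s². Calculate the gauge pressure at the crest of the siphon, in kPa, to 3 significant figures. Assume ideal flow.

From the surface to the outlet (both open to atmosphere, surface at rest): v = √(2g·h_out) = √(2·9.8·1.44) = 5.31 m/s.
The bore is uniform, so the speed at the crest is the same v. Bernoulli surface→crest: P_atm = P_top + ½ρv² + ρg·h_top.
P_top = 101300 − ½·1000·5.31² − 1000·9.8·3.18 = 56000 Pa. So P_gauge = P_top − P_atm = -45300 Pa.

P_gauge = -45.3 kPa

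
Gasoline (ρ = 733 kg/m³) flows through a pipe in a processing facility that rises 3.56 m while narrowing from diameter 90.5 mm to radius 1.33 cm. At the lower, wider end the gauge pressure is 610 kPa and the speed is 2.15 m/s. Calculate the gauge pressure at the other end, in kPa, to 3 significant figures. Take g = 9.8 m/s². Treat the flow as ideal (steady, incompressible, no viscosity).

Continuity gives A₁v₁ = A₂v₂, so v₂ = (64.3 cm²)/(5.56 cm²) × 2.15 m/s = 24.9 m/s.
Bernoulli: P₁ + ½ρv₁² + ρg h₁ = P₂ + ½ρv₂² + ρg h₂, so P₂ = P₁ + ½ρ(v₁² − v₂²) − ρg(h₂ − h₁).
P₂ = 610000 + ½·733·(2.15² − 24.9²) − 733·9.8·(+3.56) = 610000 + (-225000) − (25600) = 359000 Pa.

P₂ ≈ 359 kPa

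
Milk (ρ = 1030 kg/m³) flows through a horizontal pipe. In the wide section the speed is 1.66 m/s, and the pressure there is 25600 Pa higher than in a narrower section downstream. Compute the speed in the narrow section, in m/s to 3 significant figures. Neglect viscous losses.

v₂ = 7.24 m/s

Horizontal Bernoulli: P₁ + ½ρv₁² = P₂ + ½ρv₂², so v₂² = v₁² + 2(P₁ − P₂)/ρ.
v₂ = √(1.66² + 2·25600/1030) = √(2.76 + 49.7) = 7.24 m/s.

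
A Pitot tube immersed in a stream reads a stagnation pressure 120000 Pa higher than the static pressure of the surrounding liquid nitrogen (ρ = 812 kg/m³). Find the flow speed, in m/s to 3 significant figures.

v ≈ 17.2 m/s

Bernoulli between the free stream and the stagnation point: ½ρv² = P_stag − P_static.
v = √(2ΔP/ρ) = √(2·120000/812) = 17.2 m/s.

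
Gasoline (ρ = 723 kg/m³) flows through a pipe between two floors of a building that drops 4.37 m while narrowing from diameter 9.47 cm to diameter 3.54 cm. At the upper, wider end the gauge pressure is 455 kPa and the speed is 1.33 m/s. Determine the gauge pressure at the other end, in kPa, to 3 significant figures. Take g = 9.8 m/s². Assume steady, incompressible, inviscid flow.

By continuity, v₂ = v₁·A₁/A₂ = 1.33·(70.4/9.84) = 9.52 m/s.
Bernoulli: P₁ + ½ρv₁² + ρg h₁ = P₂ + ½ρv₂² + ρg h₂, so P₂ = P₁ + ½ρ(v₁² − v₂²) − ρg(h₂ − h₁).
P₂ = 455000 + ½·723·(1.33² − 9.52²) − 723·9.8·(−4.37) = 455000 + (-32100) − (-31000) = 454000 Pa.

P₂ = 454 kPa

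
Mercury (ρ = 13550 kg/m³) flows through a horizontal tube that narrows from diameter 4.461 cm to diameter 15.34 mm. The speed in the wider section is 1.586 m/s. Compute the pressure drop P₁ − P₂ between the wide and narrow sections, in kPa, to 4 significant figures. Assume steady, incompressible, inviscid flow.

1202 kPa

The volume flow rate is constant, so v₂ = (A₁/A₂)v₁ = (15.63/1.848)·1.586 = 13.41 m/s.
With no height change, Bernoulli's equation is P₁ + ½ρv₁² = P₂ + ½ρv₂².
P₁ − P₂ = ½·13550·(13.41² − 1.586²) = ½·13550·177.4 = 1202000 Pa.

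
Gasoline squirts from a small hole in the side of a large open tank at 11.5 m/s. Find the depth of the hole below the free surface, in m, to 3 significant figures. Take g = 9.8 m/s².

h ≈ 6.75 m

Torricelli: v = √(2gh), so h = v²/(2g).
h = 11.5²/(2·9.8) = 132/19.60 = 6.75 m.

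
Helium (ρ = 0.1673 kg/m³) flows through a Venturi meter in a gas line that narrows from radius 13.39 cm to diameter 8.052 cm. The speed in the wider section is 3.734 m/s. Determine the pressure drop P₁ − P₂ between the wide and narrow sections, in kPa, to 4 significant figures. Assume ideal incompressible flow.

Continuity gives A₁v₁ = A₂v₂, so v₂ = (563.3 cm²)/(50.92 cm²) × 3.734 m/s = 41.30 m/s.
Bernoulli (h₁ = h₂): P₁ − P₂ = ½ρ(v₂² − v₁²).
P₁ − P₂ = ½·0.1673·(41.30² − 3.734²) = ½·0.1673·1692 = 141.5 Pa.

ΔP ≈ 0.1415 kPa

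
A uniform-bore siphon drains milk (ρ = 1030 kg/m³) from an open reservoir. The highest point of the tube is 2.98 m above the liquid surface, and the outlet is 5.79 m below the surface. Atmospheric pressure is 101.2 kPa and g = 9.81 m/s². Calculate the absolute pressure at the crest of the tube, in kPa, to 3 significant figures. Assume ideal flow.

P_top = 12.6 kPa

Bernoulli surface→outlet gives ½v² = g·h_out, so v = √(2·9.81·5.79) = 10.7 m/s.
The bore is uniform, so the speed at the crest is the same v. Bernoulli surface→crest: P_atm = P_top + ½ρv² + ρg·h_top.
P_top = 101200 − ½·1030·10.7² − 1030·9.81·2.98 = 12600 Pa.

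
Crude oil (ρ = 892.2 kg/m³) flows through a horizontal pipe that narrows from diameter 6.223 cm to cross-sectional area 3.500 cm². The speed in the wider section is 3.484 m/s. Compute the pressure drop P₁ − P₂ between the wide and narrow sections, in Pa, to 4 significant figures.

ΔP ≈ 403500 Pa

Mass conservation (A₁v₁ = A₂v₂) gives v₂ = 3.484 × 30.42/3.500 = 30.28 m/s.
Along the horizontal streamline, P + ½ρv² is constant.
P₁ − P₂ = ½·892.2·(30.28² − 3.484²) = ½·892.2·904.5 = 403500 Pa.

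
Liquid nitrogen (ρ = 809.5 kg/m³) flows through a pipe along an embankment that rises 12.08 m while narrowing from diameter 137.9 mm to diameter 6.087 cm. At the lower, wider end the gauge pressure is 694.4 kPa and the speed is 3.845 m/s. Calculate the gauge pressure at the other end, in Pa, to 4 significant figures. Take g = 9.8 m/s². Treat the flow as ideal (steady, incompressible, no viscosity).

Continuity gives A₁v₁ = A₂v₂, so v₂ = (149.4 cm²)/(29.10 cm²) × 3.845 m/s = 19.73 m/s.
Energy conservation along the streamline gives P₂ = P₁ − ½ρ(v₂² − v₁²) − ρg(h₂ − h₁).
P₂ = 694400 + ½·809.5·(3.845² − 19.73²) − 809.5·9.8·(+12.08) = 694400 + (-151600) − (95830) = 446900 Pa.

446900 Pa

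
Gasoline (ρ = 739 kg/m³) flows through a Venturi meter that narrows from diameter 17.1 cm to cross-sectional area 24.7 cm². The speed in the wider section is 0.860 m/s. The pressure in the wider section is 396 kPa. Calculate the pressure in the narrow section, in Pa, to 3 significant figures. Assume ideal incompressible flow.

373000 Pa

The volume flow rate is constant, so v₂ = (A₁/A₂)v₁ = (230/24.7)·0.860 = 8.00 m/s.
The pipe is horizontal, so Bernoulli reduces to P₁ + ½ρv₁² = P₂ + ½ρv₂².
P₂ = P₁ − ½ρ(v₂² − v₁²) = 396000 − ½·739·(8.00² − 0.860²) = 396000 − 23400 = 373000 Pa.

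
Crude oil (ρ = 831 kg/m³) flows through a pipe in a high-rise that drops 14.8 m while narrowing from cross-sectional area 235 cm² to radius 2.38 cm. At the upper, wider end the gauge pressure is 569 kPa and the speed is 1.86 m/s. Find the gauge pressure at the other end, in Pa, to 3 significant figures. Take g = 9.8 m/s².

Mass conservation (A₁v₁ = A₂v₂) gives v₂ = 1.86 × 235/17.8 = 24.6 m/s.
Bernoulli: P₁ + ½ρv₁² + ρg h₁ = P₂ + ½ρv₂² + ρg h₂, so P₂ = P₁ + ½ρ(v₁² − v₂²) − ρg(h₂ − h₁).
P₂ = 569000 + ½·831·(1.86² − 24.6²) − 831·9.8·(−14.8) = 569000 + (-249000) − (-121000) = 440000 Pa.

P₂ ≈ 440000 Pa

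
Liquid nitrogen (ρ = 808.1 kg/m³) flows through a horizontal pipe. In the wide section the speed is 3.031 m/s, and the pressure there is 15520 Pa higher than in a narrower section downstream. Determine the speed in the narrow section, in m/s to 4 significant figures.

Horizontal Bernoulli: P₁ + ½ρv₁² = P₂ + ½ρv₂², so v₂² = v₁² + 2(P₁ − P₂)/ρ.
v₂ = √(3.031² + 2·15520/808.1) = √(9.187 + 38.41) = 6.899 m/s.

v₂ ≈ 6.899 m/s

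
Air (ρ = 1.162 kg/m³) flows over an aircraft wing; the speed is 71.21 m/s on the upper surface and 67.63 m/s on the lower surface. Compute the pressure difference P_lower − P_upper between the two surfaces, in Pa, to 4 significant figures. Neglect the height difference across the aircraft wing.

The pressure is lower where the speed is higher: ΔP = ½ρ(v_up² − v_low²).
ΔP = ½·1.162·(71.21² − 67.63²) = 288.8 Pa.

ΔP ≈ 288.8 Pa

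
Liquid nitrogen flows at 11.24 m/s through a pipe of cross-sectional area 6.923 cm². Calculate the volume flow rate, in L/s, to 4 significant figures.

Q = A·v = 0.0006923 m² × 11.24 m/s = 0.007781 m³/s.
Converting: 0.007781 m³/s × 1000 = 7.781 L/s.

Q ≈ 7.781 L/s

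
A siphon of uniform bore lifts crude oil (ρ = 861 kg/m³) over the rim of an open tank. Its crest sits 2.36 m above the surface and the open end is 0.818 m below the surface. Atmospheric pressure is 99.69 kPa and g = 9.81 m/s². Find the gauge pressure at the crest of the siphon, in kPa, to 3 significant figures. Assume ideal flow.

P_gauge ≈ -26.8 kPa

From the surface to the outlet (both open to atmosphere, surface at rest): v = √(2g·h_out) = √(2·9.81·0.818) = 4.01 m/s.
The bore is uniform, so the speed at the crest is the same v. Bernoulli surface→crest: P_atm = P_top + ½ρv² + ρg·h_top.
P_top = 99690 − ½·861·4.01² − 861·9.81·2.36 = 72800 Pa. So P_gauge = P_top − P_atm = -26800 Pa.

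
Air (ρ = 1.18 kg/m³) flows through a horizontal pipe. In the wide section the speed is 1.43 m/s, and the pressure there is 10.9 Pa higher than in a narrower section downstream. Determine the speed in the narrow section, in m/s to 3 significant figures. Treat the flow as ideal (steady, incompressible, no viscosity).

Horizontal Bernoulli: P₁ + ½ρv₁² = P₂ + ½ρv₂², so v₂² = v₁² + 2(P₁ − P₂)/ρ.
v₂ = √(1.43² + 2·10.9/1.18) = √(2.04 + 18.5) = 4.53 m/s.

v₂ = 4.53 m/s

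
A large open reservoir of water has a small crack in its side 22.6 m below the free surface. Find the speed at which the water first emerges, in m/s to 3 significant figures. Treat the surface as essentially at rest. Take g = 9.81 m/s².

21.1 m/s

Torricelli's result v = √(2gh) gives v = √(2·9.81·22.6) = 21.1 m/s.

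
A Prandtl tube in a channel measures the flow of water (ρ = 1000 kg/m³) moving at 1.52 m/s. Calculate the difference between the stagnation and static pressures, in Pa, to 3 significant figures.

At the stagnation point the flow is brought to rest, so Bernoulli gives P_stag − P_static = ½ρv².
ΔP = ½·1000·1.52² = 1160 Pa.

ΔP ≈ 1160 Pa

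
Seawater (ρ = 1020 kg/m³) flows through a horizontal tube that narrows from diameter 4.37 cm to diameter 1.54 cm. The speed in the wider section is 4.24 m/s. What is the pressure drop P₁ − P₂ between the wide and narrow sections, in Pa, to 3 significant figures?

ΔP ≈ 585000 Pa

By continuity, v₂ = v₁·A₁/A₂ = 4.24·(15.0/1.86) = 34.1 m/s.
Along the horizontal streamline, P + ½ρv² is constant.
P₁ − P₂ = ½·1020·(34.1² − 4.24²) = ½·1020·1150 = 585000 Pa.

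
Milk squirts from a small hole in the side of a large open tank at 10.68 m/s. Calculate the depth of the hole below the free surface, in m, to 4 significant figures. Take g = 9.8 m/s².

For a small hole in a large open tank, ½v² = gh, giving h = v²/(2g).
h = 10.68²/(2·9.8) = 114.1/19.60 = 5.820 m.

h = 5.820 m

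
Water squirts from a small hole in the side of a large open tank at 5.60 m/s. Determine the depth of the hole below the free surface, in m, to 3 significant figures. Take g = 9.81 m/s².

Torricelli: v = √(2gh), so h = v²/(2g).
h = 5.60²/(2·9.81) = 31.4/19.62 = 1.60 m.

h ≈ 1.60 m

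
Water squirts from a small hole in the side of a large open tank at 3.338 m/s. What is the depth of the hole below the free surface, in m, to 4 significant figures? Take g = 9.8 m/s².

Torricelli: v = √(2gh), so h = v²/(2g).
h = 3.338²/(2·9.8) = 11.14/19.60 = 0.5685 m.

h ≈ 0.5685 m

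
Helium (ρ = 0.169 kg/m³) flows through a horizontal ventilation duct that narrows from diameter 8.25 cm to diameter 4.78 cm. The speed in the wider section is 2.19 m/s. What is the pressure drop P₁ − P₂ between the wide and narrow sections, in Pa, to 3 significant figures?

By continuity, v₂ = v₁·A₁/A₂ = 2.19·(53.5/17.9) = 6.52 m/s.
Along the horizontal streamline, P + ½ρv² is constant.
P₁ − P₂ = ½·0.169·(6.52² − 2.19²) = ½·0.169·37.8 = 3.19 Pa.

ΔP = 3.19 Pa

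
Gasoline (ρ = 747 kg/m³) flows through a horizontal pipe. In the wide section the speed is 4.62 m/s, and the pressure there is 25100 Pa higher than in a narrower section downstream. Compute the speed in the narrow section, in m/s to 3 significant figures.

9.41 m/s

Along the level pipe P + ½ρv² is conserved, hence v₂² = v₁² + 2(P₁ − P₂)/ρ.
v₂ = √(4.62² + 2·25100/747) = √(21.3 + 67.2) = 9.41 m/s.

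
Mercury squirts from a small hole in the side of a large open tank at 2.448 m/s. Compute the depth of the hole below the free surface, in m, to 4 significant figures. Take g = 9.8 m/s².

0.3058 m

Inverting v = √(2gh) gives h = v² / 2g.
h = 2.448²/(2·9.8) = 5.993/19.60 = 0.3058 m.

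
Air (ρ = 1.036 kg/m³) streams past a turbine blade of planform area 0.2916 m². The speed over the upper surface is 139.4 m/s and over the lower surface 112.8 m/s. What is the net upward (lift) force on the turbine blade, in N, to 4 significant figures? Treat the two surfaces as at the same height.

The faster flow above has the lower pressure; Bernoulli (same height) gives ΔP = ½ρ(v_up² − v_low²).
ΔP = ½·1.036·(139.4² − 112.8²) = 3475 Pa.
Lift = ΔP · A = 3475 × 0.2916 = 1013 N.

F = 1013 N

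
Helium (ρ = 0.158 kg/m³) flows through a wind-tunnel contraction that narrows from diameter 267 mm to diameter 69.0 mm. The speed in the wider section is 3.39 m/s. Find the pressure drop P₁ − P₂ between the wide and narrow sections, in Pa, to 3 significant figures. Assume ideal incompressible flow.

Mass conservation (A₁v₁ = A₂v₂) gives v₂ = 3.39 × 560/37.4 = 50.8 m/s.
Along the horizontal streamline, P + ½ρv² is constant.
P₁ − P₂ = ½·0.158·(50.8² − 3.39²) = ½·0.158·2570 = 203 Pa.

ΔP ≈ 203 Pa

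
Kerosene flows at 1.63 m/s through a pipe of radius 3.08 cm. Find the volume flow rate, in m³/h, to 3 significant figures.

Q = A·v = 0.00298 m² × 1.63 m/s = 0.00486 m³/s.
Converting: 0.00486 m³/s × 3600 = 17.5 m³/h.

17.5 m³/h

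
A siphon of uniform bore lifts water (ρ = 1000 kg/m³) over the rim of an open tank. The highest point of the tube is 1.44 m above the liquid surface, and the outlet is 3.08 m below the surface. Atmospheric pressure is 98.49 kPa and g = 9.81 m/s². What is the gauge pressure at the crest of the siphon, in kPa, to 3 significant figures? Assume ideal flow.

The outlet speed comes from Torricelli: v = √(2g·3.08) = 7.77 m/s.
With constant cross-section the crest speed equals v; applying Bernoulli from the surface up to the crest, P_top = P_atm − ½ρv² − ρg·h_top.
P_top = 98490 − ½·1000·7.77² − 1000·9.81·1.44 = 54100 Pa. So P_gauge = P_top − P_atm = -44300 Pa.

-44.3 kPa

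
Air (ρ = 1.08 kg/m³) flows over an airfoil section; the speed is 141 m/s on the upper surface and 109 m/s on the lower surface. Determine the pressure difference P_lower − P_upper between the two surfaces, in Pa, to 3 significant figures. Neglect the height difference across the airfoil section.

ΔP ≈ 4320 Pa

With negligible Δh, P + ½ρv² is constant, so P_low − P_up = ½ρ(v_up² − v_low²).
ΔP = ½·1.08·(141² − 109²) = 4320 Pa.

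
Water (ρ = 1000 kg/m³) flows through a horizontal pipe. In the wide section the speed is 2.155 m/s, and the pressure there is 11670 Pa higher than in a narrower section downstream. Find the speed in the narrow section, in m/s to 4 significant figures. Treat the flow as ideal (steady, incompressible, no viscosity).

5.290 m/s

Along the level pipe P + ½ρv² is conserved, hence v₂² = v₁² + 2(P₁ − P₂)/ρ.
v₂ = √(2.155² + 2·11670/1000) = √(4.644 + 23.34) = 5.290 m/s.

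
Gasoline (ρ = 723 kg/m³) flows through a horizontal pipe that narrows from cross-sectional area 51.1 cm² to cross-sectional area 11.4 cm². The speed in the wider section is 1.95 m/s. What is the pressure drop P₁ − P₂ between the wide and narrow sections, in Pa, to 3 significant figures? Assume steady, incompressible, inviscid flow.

Mass conservation (A₁v₁ = A₂v₂) gives v₂ = 1.95 × 51.1/11.4 = 8.74 m/s.
With no height change, Bernoulli's equation is P₁ + ½ρv₁² = P₂ + ½ρv₂².
P₁ − P₂ = ½·723·(8.74² − 1.95²) = ½·723·72.6 = 26200 Pa.

26200 Pa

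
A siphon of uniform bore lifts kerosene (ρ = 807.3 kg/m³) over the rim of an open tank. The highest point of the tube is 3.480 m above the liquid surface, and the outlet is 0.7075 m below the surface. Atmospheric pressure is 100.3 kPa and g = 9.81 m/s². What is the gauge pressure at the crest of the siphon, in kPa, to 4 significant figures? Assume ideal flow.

The outlet speed comes from Torricelli: v = √(2g·0.7075) = 3.726 m/s.
With constant cross-section the crest speed equals v; applying Bernoulli from the surface up to the crest, P_top = P_atm − ½ρv² − ρg·h_top.
P_top = 100300 − ½·807.3·3.726² − 807.3·9.81·3.480 = 67140 Pa. So P_gauge = P_top − P_atm = -33160 Pa.

P_gauge = -33.16 kPa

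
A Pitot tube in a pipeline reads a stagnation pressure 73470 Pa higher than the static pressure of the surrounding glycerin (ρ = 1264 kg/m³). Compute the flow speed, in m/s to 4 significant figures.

Bernoulli between the free stream and the stagnation point: ½ρv² = P_stag − P_static.
v = √(2ΔP/ρ) = √(2·73470/1264) = 10.78 m/s.

v = 10.78 m/s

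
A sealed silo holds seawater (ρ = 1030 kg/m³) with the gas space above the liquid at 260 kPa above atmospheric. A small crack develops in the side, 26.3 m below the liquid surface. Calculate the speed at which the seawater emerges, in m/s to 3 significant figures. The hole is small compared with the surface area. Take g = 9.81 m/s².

Take point 1 at the surface (v₁ ≈ 0) and point 2 at the hole (at atmospheric pressure). Bernoulli: P₁ + ρg h = P_atm + ½ρv₂².
With P₁ − P_atm = 260000 Pa, v₂ = √(2gh + 2ΔP/ρ) = √(2·9.81·26.3 + 2·260000/1030) = 32.0 m/s.

v ≈ 32.0 m/s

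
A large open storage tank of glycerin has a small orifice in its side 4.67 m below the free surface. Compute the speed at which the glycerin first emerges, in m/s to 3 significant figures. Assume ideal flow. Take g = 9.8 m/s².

9.57 m/s

Torricelli's result v = √(2gh) gives v = √(2·9.8·4.67) = 9.57 m/s.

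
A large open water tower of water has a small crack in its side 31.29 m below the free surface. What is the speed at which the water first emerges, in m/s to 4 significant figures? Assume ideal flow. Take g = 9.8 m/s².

With the surface at rest and both surface and jet at atmospheric pressure, Bernoulli gives ρg h = ½ρv², so v = √(2gh) = √(2·9.8·31.29) = 24.76 m/s.

v = 24.76 m/s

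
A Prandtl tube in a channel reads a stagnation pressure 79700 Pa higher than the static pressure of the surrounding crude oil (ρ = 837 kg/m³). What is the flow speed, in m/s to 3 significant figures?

Bernoulli between the free stream and the stagnation point: ½ρv² = P_stag − P_static.
v = √(2ΔP/ρ) = √(2·79700/837) = 13.8 m/s.

v = 13.8 m/s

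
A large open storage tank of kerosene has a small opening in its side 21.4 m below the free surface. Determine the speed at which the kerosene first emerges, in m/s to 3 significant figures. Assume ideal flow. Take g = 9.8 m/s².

The surface is effectively still and both ends are open, so ½v² = gh and v = √(2·9.8·21.4) = 20.5 m/s.

20.5 m/s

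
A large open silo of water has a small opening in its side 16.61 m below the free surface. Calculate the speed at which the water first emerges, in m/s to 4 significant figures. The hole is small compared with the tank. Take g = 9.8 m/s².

v ≈ 18.04 m/s

The surface is effectively still and both ends are open, so ½v² = gh and v = √(2·9.8·16.61) = 18.04 m/s.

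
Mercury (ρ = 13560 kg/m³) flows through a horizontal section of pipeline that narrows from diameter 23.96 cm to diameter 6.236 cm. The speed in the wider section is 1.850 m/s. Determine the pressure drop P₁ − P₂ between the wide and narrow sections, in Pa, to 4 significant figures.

ΔP ≈ 5034000 Pa

Mass conservation (A₁v₁ = A₂v₂) gives v₂ = 1.850 × 450.9/30.54 = 27.31 m/s.
Along the horizontal streamline, P + ½ρv² is constant.
P₁ − P₂ = ½·13560·(27.31² − 1.850²) = ½·13560·742.5 = 5034000 Pa.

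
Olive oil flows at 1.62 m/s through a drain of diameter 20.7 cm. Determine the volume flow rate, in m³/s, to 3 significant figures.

0.0545 m³/s

Q = A·v = 0.0337 m² × 1.62 m/s = 0.0545 m³/s.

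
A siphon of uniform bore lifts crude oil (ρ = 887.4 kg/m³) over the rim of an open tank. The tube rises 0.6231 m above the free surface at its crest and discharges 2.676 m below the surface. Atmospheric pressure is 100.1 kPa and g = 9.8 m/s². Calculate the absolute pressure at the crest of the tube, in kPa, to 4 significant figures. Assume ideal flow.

Bernoulli surface→outlet gives ½v² = g·h_out, so v = √(2·9.8·2.676) = 7.242 m/s.
The bore is uniform, so the speed at the crest is the same v. Bernoulli surface→crest: P_atm = P_top + ½ρv² + ρg·h_top.
P_top = 100100 − ½·887.4·7.242² − 887.4·9.8·0.6231 = 71410 Pa.

P_top = 71.41 kPa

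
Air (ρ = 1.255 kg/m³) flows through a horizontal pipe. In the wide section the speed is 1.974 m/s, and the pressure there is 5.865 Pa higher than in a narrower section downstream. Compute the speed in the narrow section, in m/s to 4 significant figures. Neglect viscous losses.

With h₁ = h₂, rearranging Bernoulli gives v₂ = √(v₁² + 2ΔP/ρ).
v₂ = √(1.974² + 2·5.865/1.255) = √(3.897 + 9.347) = 3.639 m/s.

3.639 m/s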